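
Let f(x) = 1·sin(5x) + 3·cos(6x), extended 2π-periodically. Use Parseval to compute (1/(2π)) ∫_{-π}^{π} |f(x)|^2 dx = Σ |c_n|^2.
Σ |c_n|^2 = 5

Expand |f|^2 and use orthogonality of {sin(nx), cos(mx)} on [-π, π]:
  ∫_{-π}^{π} sin(nx)^2 dx = π, ∫ cos(mx)^2 dx = π, and cross terms integrate to 0.
So ∫_{-π}^{π} f(x)^2 dx = 1^2 · π + 3^2 · π = (1 + 9)π.
Divide by 2π: (1 + 9)/2 = 5.
By Parseval, this equals Σ |c_n|^2.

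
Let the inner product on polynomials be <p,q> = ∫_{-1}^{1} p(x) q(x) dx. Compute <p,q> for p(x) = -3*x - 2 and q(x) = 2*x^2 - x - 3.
<p,q> = 34/3

Expand the product: p(x)·q(x) = -6*x^3 - x^2 + 11*x + 6.
∫_{-1}^{1} of each monomial x^k gives [2/(k+1) if k even, 0 if k odd]. Integrating term-by-term (or equivalently evaluating the antiderivative F(x) = -3*x^4/2 - x^3/3 + 11*x^2/2 + 6*x at the endpoints):
  F(1) − F(−1) = 29/3 − (-5/3) = 34/3.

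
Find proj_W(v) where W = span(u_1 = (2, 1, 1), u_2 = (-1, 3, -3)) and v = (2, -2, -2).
proj_W(v) = (2/55, -4/11, 16/55)

Set up U = [u_1 | ... | u_2] ∈ R^(3×2). The projector onto W = col(U) is P = U (U^T U)^(-1) U^T.
Compute U^T U =
  [6, -2]
  [-2, 19],
and U^T v = (0, -2).
Solve U^T U · c = U^T v for the coefficients: c = (-2/55, -6/55). The projection is proj_W(v) = U c.
Check: (v - proj_W(v)) · u_1 = 0  (should be 0).
Check: (v - proj_W(v)) · u_2 = 0  (should be 0).
Result: proj_W(v) = (2/55, -4/11, 16/55).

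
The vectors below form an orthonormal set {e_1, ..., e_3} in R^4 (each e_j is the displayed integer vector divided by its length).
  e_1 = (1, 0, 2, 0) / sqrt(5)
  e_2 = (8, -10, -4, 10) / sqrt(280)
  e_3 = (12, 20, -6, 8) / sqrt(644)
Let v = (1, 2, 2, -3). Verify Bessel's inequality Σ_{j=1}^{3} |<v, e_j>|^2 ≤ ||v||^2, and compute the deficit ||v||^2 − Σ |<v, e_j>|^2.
Σ |<v, e_j>|^2 = 659/46; ||v||^2 = 18; deficit = 169/46

Write each e_j = u_j / sqrt(<u_j, u_j>) where u_j is the displayed integer vector. Then <v, e_j> = <v, u_j> / sqrt(<u_j, u_j>), so |<v, e_j>|^2 = <v, u_j>^2 / <u_j, u_j>.
Coefficients: <v, e_1> = 5/sqrt(5), <v, e_2> = -50/sqrt(280), <v, e_3> = 16/sqrt(644).
Square and sum: Σ |<v, e_j>|^2 = 659/46.
Compute ||v||^2 = v·v = 18.
Deficit = 18 − 659/46 = 169/46 ≥ 0, confirming Bessel's inequality. (The deficit equals ||v − Σ <v,e_j> e_j||^2, the squared distance from v to span{e_j}.)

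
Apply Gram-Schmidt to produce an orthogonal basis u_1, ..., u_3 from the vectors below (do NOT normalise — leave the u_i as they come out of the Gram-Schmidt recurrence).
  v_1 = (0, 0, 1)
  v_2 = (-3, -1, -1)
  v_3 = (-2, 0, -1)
Orthogonal basis:
  u_1 = (0, 0, 1)
  u_2 = (-3, -1, 0)
  u_3 = (-1/5, 3/5, 0)

Apply the Gram-Schmidt recurrence
  u_1 = v_1
  u_i = v_i − Σ_{j<i} ((v_i · u_j) / (u_j · u_j)) · u_j.

Step by step this gives:
  u_1 = (0, 0, 1)
  u_2 = (-3, -1, 0)
  u_3 = (-1/5, 3/5, 0)

Orthogonality check:
  u_2 · u_1 = 0 (should be 0)
  u_3 · u_1 = 0 (should be 0)
  u_3 · u_2 = 0 (should be 0)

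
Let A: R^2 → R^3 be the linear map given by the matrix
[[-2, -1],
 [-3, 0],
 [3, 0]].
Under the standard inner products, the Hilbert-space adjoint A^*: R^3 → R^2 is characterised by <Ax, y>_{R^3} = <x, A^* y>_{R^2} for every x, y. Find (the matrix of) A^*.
A^* = A^T =
[[-2, -3, 3],
 [-1, 0, 0]]

For real matrices with standard dot products, the defining identity <Ax, y> = <x, A^* y> gives (Ax)^T y = x^T (A^*) y, i.e. x^T A^T y = x^T (A^*) y. Since this holds for all x, y, we must have A^* = A^T. Therefore
A^* =
[[-2, -3, 3],
 [-1, 0, 0]].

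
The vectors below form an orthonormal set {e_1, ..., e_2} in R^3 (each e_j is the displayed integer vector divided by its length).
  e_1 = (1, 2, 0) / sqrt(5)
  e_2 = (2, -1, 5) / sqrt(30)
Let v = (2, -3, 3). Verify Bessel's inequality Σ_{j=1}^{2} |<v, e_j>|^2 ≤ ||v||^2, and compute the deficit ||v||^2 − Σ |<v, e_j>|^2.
Σ |<v, e_j>|^2 = 58/3; ||v||^2 = 22; deficit = 8/3

Write each e_j = u_j / sqrt(<u_j, u_j>) where u_j is the displayed integer vector. Then <v, e_j> = <v, u_j> / sqrt(<u_j, u_j>), so |<v, e_j>|^2 = <v, u_j>^2 / <u_j, u_j>.
Coefficients: <v, e_1> = -4/sqrt(5), <v, e_2> = 22/sqrt(30).
Square and sum: Σ |<v, e_j>|^2 = 58/3.
Compute ||v||^2 = v·v = 22.
Deficit = 22 − 58/3 = 8/3 ≥ 0, confirming Bessel's inequality. (The deficit equals ||v − Σ <v,e_j> e_j||^2, the squared distance from v to span{e_j}.)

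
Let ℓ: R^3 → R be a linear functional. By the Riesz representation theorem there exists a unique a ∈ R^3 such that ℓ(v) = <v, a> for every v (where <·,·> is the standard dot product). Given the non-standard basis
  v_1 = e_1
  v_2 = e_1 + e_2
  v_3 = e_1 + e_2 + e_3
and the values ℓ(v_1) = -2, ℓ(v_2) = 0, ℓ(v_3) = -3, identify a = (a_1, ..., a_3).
a = (-2, 2, -3)

Write a = (a_1, ..., a_3) in the standard basis. For each basis vector v_i, ℓ(v_i) = <v_i, a> is a linear equation in the a_j's. Collect the n equations into a matrix system V a = ℓ, where row i of V is v_i (expressed in the standard basis). Since V is invertible (lower-triangular with 1s on the diagonal, up to permutation), solve by back-substitution:
  V =
[[1, 0, 0],
 [1, 1, 0],
 [1, 1, 1]]
  V a = (-2, 0, -3)
Solving gives a = (-2, 2, -3).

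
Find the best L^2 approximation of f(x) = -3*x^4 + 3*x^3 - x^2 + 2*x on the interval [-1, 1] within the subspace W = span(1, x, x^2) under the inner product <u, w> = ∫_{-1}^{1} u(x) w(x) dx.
g(x) = -25*x^2/7 + 19*x/5 + 9/35

The best approximation g ∈ W is the orthogonal projection of f onto W. Writing g = a_0 + a_1 x + a_2 x^2, the coefficients solve the normal equations G · a = b where
  G_{ij} = <φ_i, φ_j> and b_i = <f, φ_i>, with φ_0 = 1, φ_1 = x, φ_2 = x^2.
G =
  [2, 0, 2/3]
  [0, 2/3, 0]
  [2/3, 0, 2/5],
b = (-28/15, 38/15, -44/35).
Solving gives a_0 = 9/35, a_1 = 19/5, a_2 = -25/7, so
  g(x) = -25*x^2/7 + 19*x/5 + 9/35.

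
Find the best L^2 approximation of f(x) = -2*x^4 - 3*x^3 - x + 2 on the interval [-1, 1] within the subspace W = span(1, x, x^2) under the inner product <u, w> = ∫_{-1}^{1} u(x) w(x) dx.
g(x) = -12*x^2/7 - 14*x/5 + 76/35

The best approximation g ∈ W is the orthogonal projection of f onto W. Writing g = a_0 + a_1 x + a_2 x^2, the coefficients solve the normal equations G · a = b where
  G_{ij} = <φ_i, φ_j> and b_i = <f, φ_i>, with φ_0 = 1, φ_1 = x, φ_2 = x^2.
G =
  [2, 0, 2/3]
  [0, 2/3, 0]
  [2/3, 0, 2/5],
b = (16/5, -28/15, 16/21).
Solving gives a_0 = 76/35, a_1 = -14/5, a_2 = -12/7, so
  g(x) = -12*x^2/7 - 14*x/5 + 76/35.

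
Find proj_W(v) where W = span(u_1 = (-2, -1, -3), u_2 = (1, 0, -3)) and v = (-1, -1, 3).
proj_W(v) = (-118/91, -10/91, 264/91)

Set up U = [u_1 | ... | u_2] ∈ R^(3×2). The projector onto W = col(U) is P = U (U^T U)^(-1) U^T.
Compute U^T U =
  [14, 7]
  [7, 10],
and U^T v = (-6, -10).
Solve U^T U · c = U^T v for the coefficients: c = (10/91, -14/13). The projection is proj_W(v) = U c.
Check: (v - proj_W(v)) · u_1 = 0  (should be 0).
Check: (v - proj_W(v)) · u_2 = 0  (should be 0).
Result: proj_W(v) = (-118/91, -10/91, 264/91).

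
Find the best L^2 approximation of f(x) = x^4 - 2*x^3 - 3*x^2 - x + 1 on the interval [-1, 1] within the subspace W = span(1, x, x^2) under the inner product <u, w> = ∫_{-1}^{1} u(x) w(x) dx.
g(x) = -15*x^2/7 - 11*x/5 + 32/35

The best approximation g ∈ W is the orthogonal projection of f onto W. Writing g = a_0 + a_1 x + a_2 x^2, the coefficients solve the normal equations G · a = b where
  G_{ij} = <φ_i, φ_j> and b_i = <f, φ_i>, with φ_0 = 1, φ_1 = x, φ_2 = x^2.
G =
  [2, 0, 2/3]
  [0, 2/3, 0]
  [2/3, 0, 2/5],
b = (2/5, -22/15, -26/105).
Solving gives a_0 = 32/35, a_1 = -11/5, a_2 = -15/7, so
  g(x) = -15*x^2/7 - 11*x/5 + 32/35.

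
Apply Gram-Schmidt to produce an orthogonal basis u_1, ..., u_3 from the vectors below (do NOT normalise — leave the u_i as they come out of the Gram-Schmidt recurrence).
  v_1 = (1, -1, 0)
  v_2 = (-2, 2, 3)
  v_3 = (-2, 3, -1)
Orthogonal basis:
  u_1 = (1, -1, 0)
  u_2 = (0, 0, 3)
  u_3 = (1/2, 1/2, 0)

Apply the Gram-Schmidt recurrence
  u_1 = v_1
  u_i = v_i − Σ_{j<i} ((v_i · u_j) / (u_j · u_j)) · u_j.

Step by step this gives:
  u_1 = (1, -1, 0)
  u_2 = (0, 0, 3)
  u_3 = (1/2, 1/2, 0)

Orthogonality check:
  u_2 · u_1 = 0 (should be 0)
  u_3 · u_1 = 0 (should be 0)
  u_3 · u_2 = 0 (should be 0)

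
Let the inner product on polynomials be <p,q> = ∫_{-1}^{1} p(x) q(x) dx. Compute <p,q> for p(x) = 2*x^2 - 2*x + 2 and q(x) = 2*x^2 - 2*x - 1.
<p,q> = 8/5

Expand the product: p(x)·q(x) = 4*x^4 - 8*x^3 + 6*x^2 - 2*x - 2.
∫_{-1}^{1} of each monomial x^k gives [2/(k+1) if k even, 0 if k odd]. Integrating term-by-term (or equivalently evaluating the antiderivative F(x) = 4*x^5/5 - 2*x^4 + 2*x^3 - x^2 - 2*x at the endpoints):
  F(1) − F(−1) = -11/5 − (-19/5) = 8/5.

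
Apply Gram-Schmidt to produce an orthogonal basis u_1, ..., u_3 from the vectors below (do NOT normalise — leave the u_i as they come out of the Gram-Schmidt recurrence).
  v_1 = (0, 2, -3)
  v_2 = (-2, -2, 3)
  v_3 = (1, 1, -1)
Orthogonal basis:
  u_1 = (0, 2, -3)
  u_2 = (-2, 0, 0)
  u_3 = (0, 3/13, 2/13)

Apply the Gram-Schmidt recurrence
  u_1 = v_1
  u_i = v_i − Σ_{j<i} ((v_i · u_j) / (u_j · u_j)) · u_j.

Step by step this gives:
  u_1 = (0, 2, -3)
  u_2 = (-2, 0, 0)
  u_3 = (0, 3/13, 2/13)

Orthogonality check:
  u_2 · u_1 = 0 (should be 0)
  u_3 · u_1 = 0 (should be 0)
  u_3 · u_2 = 0 (should be 0)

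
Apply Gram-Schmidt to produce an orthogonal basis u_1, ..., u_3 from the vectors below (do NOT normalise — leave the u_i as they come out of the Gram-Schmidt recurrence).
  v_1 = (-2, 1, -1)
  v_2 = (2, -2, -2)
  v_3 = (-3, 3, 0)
Orthogonal basis:
  u_1 = (-2, 1, -1)
  u_2 = (2/3, -4/3, -8/3)
  u_3 = (3/7, 9/14, -3/14)

Apply the Gram-Schmidt recurrence
  u_1 = v_1
  u_i = v_i − Σ_{j<i} ((v_i · u_j) / (u_j · u_j)) · u_j.

Step by step this gives:
  u_1 = (-2, 1, -1)
  u_2 = (2/3, -4/3, -8/3)
  u_3 = (3/7, 9/14, -3/14)

Orthogonality check:
  u_2 · u_1 = 0 (should be 0)
  u_3 · u_1 = 0 (should be 0)
  u_3 · u_2 = 0 (should be 0)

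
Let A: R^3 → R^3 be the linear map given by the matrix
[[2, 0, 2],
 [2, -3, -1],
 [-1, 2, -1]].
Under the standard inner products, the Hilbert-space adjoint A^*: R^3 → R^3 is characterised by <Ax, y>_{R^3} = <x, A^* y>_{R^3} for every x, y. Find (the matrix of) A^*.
A^* = A^T =
[[2, 2, -1],
 [0, -3, 2],
 [2, -1, -1]]

For real matrices with standard dot products, the defining identity <Ax, y> = <x, A^* y> gives (Ax)^T y = x^T (A^*) y, i.e. x^T A^T y = x^T (A^*) y. Since this holds for all x, y, we must have A^* = A^T. Therefore
A^* =
[[2, 2, -1],
 [0, -3, 2],
 [2, -1, -1]].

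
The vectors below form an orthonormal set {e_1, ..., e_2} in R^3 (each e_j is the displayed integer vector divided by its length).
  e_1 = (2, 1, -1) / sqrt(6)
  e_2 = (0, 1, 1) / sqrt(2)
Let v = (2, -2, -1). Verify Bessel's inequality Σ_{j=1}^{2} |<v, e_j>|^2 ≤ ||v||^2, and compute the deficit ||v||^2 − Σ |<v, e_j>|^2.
Σ |<v, e_j>|^2 = 6; ||v||^2 = 9; deficit = 3

Write each e_j = u_j / sqrt(<u_j, u_j>) where u_j is the displayed integer vector. Then <v, e_j> = <v, u_j> / sqrt(<u_j, u_j>), so |<v, e_j>|^2 = <v, u_j>^2 / <u_j, u_j>.
Coefficients: <v, e_1> = 3/sqrt(6), <v, e_2> = -3/sqrt(2).
Square and sum: Σ |<v, e_j>|^2 = 6.
Compute ||v||^2 = v·v = 9.
Deficit = 9 − 6 = 3 ≥ 0, confirming Bessel's inequality. (The deficit equals ||v − Σ <v,e_j> e_j||^2, the squared distance from v to span{e_j}.)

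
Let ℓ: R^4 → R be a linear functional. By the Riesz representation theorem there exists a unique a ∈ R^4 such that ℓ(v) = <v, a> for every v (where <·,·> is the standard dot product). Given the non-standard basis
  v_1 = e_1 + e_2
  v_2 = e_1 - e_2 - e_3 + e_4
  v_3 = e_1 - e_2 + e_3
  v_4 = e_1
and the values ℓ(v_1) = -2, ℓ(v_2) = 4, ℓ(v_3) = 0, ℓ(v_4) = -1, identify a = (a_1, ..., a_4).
a = (-1, -1, 0, 4)

Write a = (a_1, ..., a_4) in the standard basis. For each basis vector v_i, ℓ(v_i) = <v_i, a> is a linear equation in the a_j's. Collect the n equations into a matrix system V a = ℓ, where row i of V is v_i (expressed in the standard basis). Since V is invertible (lower-triangular with 1s on the diagonal, up to permutation), solve by back-substitution:
  V =
[[1, 1, 0, 0],
 [1, -1, -1, 1],
 [1, -1, 1, 0],
 [1, 0, 0, 0]]
  V a = (-2, 4, 0, -1)
Solving gives a = (-1, -1, 0, 4).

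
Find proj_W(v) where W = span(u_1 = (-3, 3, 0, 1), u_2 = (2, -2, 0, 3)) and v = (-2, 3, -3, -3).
proj_W(v) = (-5/2, 5/2, 0, -3)

Set up U = [u_1 | ... | u_2] ∈ R^(4×2). The projector onto W = col(U) is P = U (U^T U)^(-1) U^T.
Compute U^T U =
  [19, -9]
  [-9, 17],
and U^T v = (12, -19).
Solve U^T U · c = U^T v for the coefficients: c = (3/22, -23/22). The projection is proj_W(v) = U c.
Check: (v - proj_W(v)) · u_1 = 0  (should be 0).
Check: (v - proj_W(v)) · u_2 = 0  (should be 0).
Result: proj_W(v) = (-5/2, 5/2, 0, -3).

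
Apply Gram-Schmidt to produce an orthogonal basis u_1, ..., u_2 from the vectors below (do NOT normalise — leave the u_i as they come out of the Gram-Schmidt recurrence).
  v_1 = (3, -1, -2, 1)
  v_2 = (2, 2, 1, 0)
Orthogonal basis:
  u_1 = (3, -1, -2, 1)
  u_2 = (8/5, 32/15, 19/15, -2/15)

Apply the Gram-Schmidt recurrence
  u_1 = v_1
  u_i = v_i − Σ_{j<i} ((v_i · u_j) / (u_j · u_j)) · u_j.

Step by step this gives:
  u_1 = (3, -1, -2, 1)
  u_2 = (8/5, 32/15, 19/15, -2/15)

Orthogonality check:
  u_2 · u_1 = 0 (should be 0)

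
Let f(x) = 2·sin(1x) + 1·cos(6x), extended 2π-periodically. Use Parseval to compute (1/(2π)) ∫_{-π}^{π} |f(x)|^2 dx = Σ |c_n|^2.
Σ |c_n|^2 = 5/2

Expand |f|^2 and use orthogonality of {sin(nx), cos(mx)} on [-π, π]:
  ∫_{-π}^{π} sin(nx)^2 dx = π, ∫ cos(mx)^2 dx = π, and cross terms integrate to 0.
So ∫_{-π}^{π} f(x)^2 dx = 2^2 · π + 1^2 · π = (4 + 1)π.
Divide by 2π: (4 + 1)/2 = 5/2.
By Parseval, this equals Σ |c_n|^2.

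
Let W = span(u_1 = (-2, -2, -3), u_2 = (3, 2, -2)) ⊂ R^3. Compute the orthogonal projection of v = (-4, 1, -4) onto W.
proj_W(v) = (-482/273, -40/21, -970/273)

Set up U = [u_1 | ... | u_2] ∈ R^(3×2). The projector onto W = col(U) is P = U (U^T U)^(-1) U^T.
Compute U^T U =
  [17, -4]
  [-4, 17],
and U^T v = (18, -2).
Solve U^T U · c = U^T v for the coefficients: c = (298/273, 38/273). The projection is proj_W(v) = U c.
Check: (v - proj_W(v)) · u_1 = 0  (should be 0).
Check: (v - proj_W(v)) · u_2 = 0  (should be 0).
Result: proj_W(v) = (-482/273, -40/21, -970/273).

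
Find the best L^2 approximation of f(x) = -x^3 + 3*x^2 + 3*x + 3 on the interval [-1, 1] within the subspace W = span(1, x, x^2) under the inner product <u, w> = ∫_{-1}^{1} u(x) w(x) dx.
g(x) = 3*x^2 + 12*x/5 + 3

The best approximation g ∈ W is the orthogonal projection of f onto W. Writing g = a_0 + a_1 x + a_2 x^2, the coefficients solve the normal equations G · a = b where
  G_{ij} = <φ_i, φ_j> and b_i = <f, φ_i>, with φ_0 = 1, φ_1 = x, φ_2 = x^2.
G =
  [2, 0, 2/3]
  [0, 2/3, 0]
  [2/3, 0, 2/5],
b = (8, 8/5, 16/5).
Solving gives a_0 = 3, a_1 = 12/5, a_2 = 3, so
  g(x) = 3*x^2 + 12*x/5 + 3.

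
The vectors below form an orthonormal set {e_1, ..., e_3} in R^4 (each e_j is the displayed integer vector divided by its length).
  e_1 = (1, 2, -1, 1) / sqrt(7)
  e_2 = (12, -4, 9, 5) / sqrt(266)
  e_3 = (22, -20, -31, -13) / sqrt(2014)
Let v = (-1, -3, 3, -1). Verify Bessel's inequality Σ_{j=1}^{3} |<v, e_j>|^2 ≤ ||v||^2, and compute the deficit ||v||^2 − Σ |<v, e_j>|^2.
Σ |<v, e_j>|^2 = 1059/53; ||v||^2 = 20; deficit = 1/53

Write each e_j = u_j / sqrt(<u_j, u_j>) where u_j is the displayed integer vector. Then <v, e_j> = <v, u_j> / sqrt(<u_j, u_j>), so |<v, e_j>|^2 = <v, u_j>^2 / <u_j, u_j>.
Coefficients: <v, e_1> = -11/sqrt(7), <v, e_2> = 22/sqrt(266), <v, e_3> = -42/sqrt(2014).
Square and sum: Σ |<v, e_j>|^2 = 1059/53.
Compute ||v||^2 = v·v = 20.
Deficit = 20 − 1059/53 = 1/53 ≥ 0, confirming Bessel's inequality. (The deficit equals ||v − Σ <v,e_j> e_j||^2, the squared distance from v to span{e_j}.)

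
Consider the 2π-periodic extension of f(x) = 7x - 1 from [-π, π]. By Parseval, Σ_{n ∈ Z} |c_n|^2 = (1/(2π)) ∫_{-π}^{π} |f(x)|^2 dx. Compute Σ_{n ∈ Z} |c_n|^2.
Σ |c_n|^2 = 49π^2/3 + 1

Expand and integrate term by term over [-π, π]:
  ∫ (7x)^2 dx = 49·(2π^3/3); ∫ 2·7·(-1)·x dx = 0 (odd integrand); ∫ (-1)^2 dx = 1·2π.
So (1/(2π)) ∫_{-π}^{π} (7x - 1)^2 dx = 49π^2/3 + 1 = 49π^2/3 + 1.
Parseval ⇒ Σ |c_n|^2 = 49π^2/3 + 1.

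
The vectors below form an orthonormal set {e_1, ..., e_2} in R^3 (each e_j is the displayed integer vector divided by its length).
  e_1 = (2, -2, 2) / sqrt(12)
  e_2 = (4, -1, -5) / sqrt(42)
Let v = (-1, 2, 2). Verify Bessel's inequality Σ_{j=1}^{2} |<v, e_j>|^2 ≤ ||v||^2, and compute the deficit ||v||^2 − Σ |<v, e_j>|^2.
Σ |<v, e_j>|^2 = 45/7; ||v||^2 = 9; deficit = 18/7

Write each e_j = u_j / sqrt(<u_j, u_j>) where u_j is the displayed integer vector. Then <v, e_j> = <v, u_j> / sqrt(<u_j, u_j>), so |<v, e_j>|^2 = <v, u_j>^2 / <u_j, u_j>.
Coefficients: <v, e_1> = -2/sqrt(12), <v, e_2> = -16/sqrt(42).
Square and sum: Σ |<v, e_j>|^2 = 45/7.
Compute ||v||^2 = v·v = 9.
Deficit = 9 − 45/7 = 18/7 ≥ 0, confirming Bessel's inequality. (The deficit equals ||v − Σ <v,e_j> e_j||^2, the squared distance from v to span{e_j}.)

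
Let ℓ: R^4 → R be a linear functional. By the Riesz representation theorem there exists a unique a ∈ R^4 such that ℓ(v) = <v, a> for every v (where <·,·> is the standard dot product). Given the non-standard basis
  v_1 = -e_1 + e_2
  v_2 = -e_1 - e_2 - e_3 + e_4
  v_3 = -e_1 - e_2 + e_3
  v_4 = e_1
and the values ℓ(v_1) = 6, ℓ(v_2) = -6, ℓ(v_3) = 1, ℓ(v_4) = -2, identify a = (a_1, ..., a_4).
a = (-2, 4, 3, -1)

Write a = (a_1, ..., a_4) in the standard basis. For each basis vector v_i, ℓ(v_i) = <v_i, a> is a linear equation in the a_j's. Collect the n equations into a matrix system V a = ℓ, where row i of V is v_i (expressed in the standard basis). Since V is invertible (lower-triangular with 1s on the diagonal, up to permutation), solve by back-substitution:
  V =
[[-1, 1, 0, 0],
 [-1, -1, -1, 1],
 [-1, -1, 1, 0],
 [1, 0, 0, 0]]
  V a = (6, -6, 1, -2)
Solving gives a = (-2, 4, 3, -1).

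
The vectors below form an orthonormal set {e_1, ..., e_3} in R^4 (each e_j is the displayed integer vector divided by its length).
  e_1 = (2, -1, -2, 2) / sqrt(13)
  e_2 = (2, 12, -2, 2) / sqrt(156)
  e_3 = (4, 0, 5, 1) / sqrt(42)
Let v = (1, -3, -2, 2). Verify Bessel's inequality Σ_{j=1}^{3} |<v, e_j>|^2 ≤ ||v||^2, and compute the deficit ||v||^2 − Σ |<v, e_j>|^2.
Σ |<v, e_j>|^2 = 124/7; ||v||^2 = 18; deficit = 2/7

Write each e_j = u_j / sqrt(<u_j, u_j>) where u_j is the displayed integer vector. Then <v, e_j> = <v, u_j> / sqrt(<u_j, u_j>), so |<v, e_j>|^2 = <v, u_j>^2 / <u_j, u_j>.
Coefficients: <v, e_1> = 13/sqrt(13), <v, e_2> = -26/sqrt(156), <v, e_3> = -4/sqrt(42).
Square and sum: Σ |<v, e_j>|^2 = 124/7.
Compute ||v||^2 = v·v = 18.
Deficit = 18 − 124/7 = 2/7 ≥ 0, confirming Bessel's inequality. (The deficit equals ||v − Σ <v,e_j> e_j||^2, the squared distance from v to span{e_j}.)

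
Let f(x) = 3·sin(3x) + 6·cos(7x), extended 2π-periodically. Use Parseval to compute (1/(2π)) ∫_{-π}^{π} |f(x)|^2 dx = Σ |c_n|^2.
Σ |c_n|^2 = 45/2

Expand |f|^2 and use orthogonality of {sin(nx), cos(mx)} on [-π, π]:
  ∫_{-π}^{π} sin(nx)^2 dx = π, ∫ cos(mx)^2 dx = π, and cross terms integrate to 0.
So ∫_{-π}^{π} f(x)^2 dx = 3^2 · π + 6^2 · π = (9 + 36)π.
Divide by 2π: (9 + 36)/2 = 45/2.
By Parseval, this equals Σ |c_n|^2.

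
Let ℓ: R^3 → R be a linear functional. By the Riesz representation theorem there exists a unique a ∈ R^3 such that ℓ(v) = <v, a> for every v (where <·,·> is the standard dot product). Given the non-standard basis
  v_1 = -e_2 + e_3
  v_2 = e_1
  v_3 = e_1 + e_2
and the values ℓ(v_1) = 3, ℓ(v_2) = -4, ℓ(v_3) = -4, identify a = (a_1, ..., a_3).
a = (-4, 0, 3)

Write a = (a_1, ..., a_3) in the standard basis. For each basis vector v_i, ℓ(v_i) = <v_i, a> is a linear equation in the a_j's. Collect the n equations into a matrix system V a = ℓ, where row i of V is v_i (expressed in the standard basis). Since V is invertible (lower-triangular with 1s on the diagonal, up to permutation), solve by back-substitution:
  V =
[[0, -1, 1],
 [1, 0, 0],
 [1, 1, 0]]
  V a = (3, -4, -4)
Solving gives a = (-4, 0, 3).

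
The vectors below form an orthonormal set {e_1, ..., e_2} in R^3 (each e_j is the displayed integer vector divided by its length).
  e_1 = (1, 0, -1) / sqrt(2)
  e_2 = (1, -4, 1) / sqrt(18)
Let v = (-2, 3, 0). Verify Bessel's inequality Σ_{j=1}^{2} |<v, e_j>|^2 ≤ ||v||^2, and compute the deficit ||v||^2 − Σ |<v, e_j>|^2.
Σ |<v, e_j>|^2 = 116/9; ||v||^2 = 13; deficit = 1/9

Write each e_j = u_j / sqrt(<u_j, u_j>) where u_j is the displayed integer vector. Then <v, e_j> = <v, u_j> / sqrt(<u_j, u_j>), so |<v, e_j>|^2 = <v, u_j>^2 / <u_j, u_j>.
Coefficients: <v, e_1> = -2/sqrt(2), <v, e_2> = -14/sqrt(18).
Square and sum: Σ |<v, e_j>|^2 = 116/9.
Compute ||v||^2 = v·v = 13.
Deficit = 13 − 116/9 = 1/9 ≥ 0, confirming Bessel's inequality. (The deficit equals ||v − Σ <v,e_j> e_j||^2, the squared distance from v to span{e_j}.)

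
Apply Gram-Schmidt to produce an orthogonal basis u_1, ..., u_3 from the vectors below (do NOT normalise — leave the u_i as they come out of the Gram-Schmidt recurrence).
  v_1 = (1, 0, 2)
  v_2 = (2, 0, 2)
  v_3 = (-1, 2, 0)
Orthogonal basis:
  u_1 = (1, 0, 2)
  u_2 = (4/5, 0, -2/5)
  u_3 = (0, 2, 0)

Apply the Gram-Schmidt recurrence
  u_1 = v_1
  u_i = v_i − Σ_{j<i} ((v_i · u_j) / (u_j · u_j)) · u_j.

Step by step this gives:
  u_1 = (1, 0, 2)
  u_2 = (4/5, 0, -2/5)
  u_3 = (0, 2, 0)

Orthogonality check:
  u_2 · u_1 = 0 (should be 0)
  u_3 · u_1 = 0 (should be 0)
  u_3 · u_2 = 0 (should be 0)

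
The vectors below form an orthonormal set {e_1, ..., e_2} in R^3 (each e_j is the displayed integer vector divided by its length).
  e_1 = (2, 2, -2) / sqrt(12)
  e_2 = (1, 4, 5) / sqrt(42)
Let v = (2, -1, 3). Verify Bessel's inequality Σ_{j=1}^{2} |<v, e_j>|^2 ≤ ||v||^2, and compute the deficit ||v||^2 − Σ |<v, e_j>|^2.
Σ |<v, e_j>|^2 = 75/14; ||v||^2 = 14; deficit = 121/14

Write each e_j = u_j / sqrt(<u_j, u_j>) where u_j is the displayed integer vector. Then <v, e_j> = <v, u_j> / sqrt(<u_j, u_j>), so |<v, e_j>|^2 = <v, u_j>^2 / <u_j, u_j>.
Coefficients: <v, e_1> = -4/sqrt(12), <v, e_2> = 13/sqrt(42).
Square and sum: Σ |<v, e_j>|^2 = 75/14.
Compute ||v||^2 = v·v = 14.
Deficit = 14 − 75/14 = 121/14 ≥ 0, confirming Bessel's inequality. (The deficit equals ||v − Σ <v,e_j> e_j||^2, the squared distance from v to span{e_j}.)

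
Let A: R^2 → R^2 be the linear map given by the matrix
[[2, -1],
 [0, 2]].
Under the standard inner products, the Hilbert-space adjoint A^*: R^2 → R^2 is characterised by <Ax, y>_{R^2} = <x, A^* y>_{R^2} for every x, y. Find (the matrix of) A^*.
A^* = A^T =
[[2, 0],
 [-1, 2]]

For real matrices with standard dot products, the defining identity <Ax, y> = <x, A^* y> gives (Ax)^T y = x^T (A^*) y, i.e. x^T A^T y = x^T (A^*) y. Since this holds for all x, y, we must have A^* = A^T. Therefore
A^* =
[[2, 0],
 [-1, 2]].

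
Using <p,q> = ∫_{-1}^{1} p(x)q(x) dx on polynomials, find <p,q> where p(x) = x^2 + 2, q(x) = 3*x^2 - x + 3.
<p,q> = 96/5

Expand the product: p(x)·q(x) = 3*x^4 - x^3 + 9*x^2 - 2*x + 6.
∫_{-1}^{1} of each monomial x^k gives [2/(k+1) if k even, 0 if k odd]. Integrating term-by-term (or equivalently evaluating the antiderivative F(x) = 3*x^5/5 - x^4/4 + 3*x^3 - x^2 + 6*x at the endpoints):
  F(1) − F(−1) = 167/20 − (-217/20) = 96/5.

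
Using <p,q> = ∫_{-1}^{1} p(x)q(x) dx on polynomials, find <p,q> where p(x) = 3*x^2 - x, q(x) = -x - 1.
<p,q> = -4/3

Expand the product: p(x)·q(x) = -3*x^3 - 2*x^2 + x.
∫_{-1}^{1} of each monomial x^k gives [2/(k+1) if k even, 0 if k odd]. Integrating term-by-term (or equivalently evaluating the antiderivative F(x) = -3*x^4/4 - 2*x^3/3 + x^2/2 at the endpoints):
  F(1) − F(−1) = -11/12 − (5/12) = -4/3.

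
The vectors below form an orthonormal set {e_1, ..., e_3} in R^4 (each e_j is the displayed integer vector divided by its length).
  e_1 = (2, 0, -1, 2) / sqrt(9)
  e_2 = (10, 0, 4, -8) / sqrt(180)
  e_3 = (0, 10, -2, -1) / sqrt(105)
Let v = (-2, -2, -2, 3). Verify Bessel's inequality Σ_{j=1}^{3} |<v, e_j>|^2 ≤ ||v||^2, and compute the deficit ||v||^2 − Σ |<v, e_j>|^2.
Σ |<v, e_j>|^2 = 425/21; ||v||^2 = 21; deficit = 16/21

Write each e_j = u_j / sqrt(<u_j, u_j>) where u_j is the displayed integer vector. Then <v, e_j> = <v, u_j> / sqrt(<u_j, u_j>), so |<v, e_j>|^2 = <v, u_j>^2 / <u_j, u_j>.
Coefficients: <v, e_1> = 4/sqrt(9), <v, e_2> = -52/sqrt(180), <v, e_3> = -19/sqrt(105).
Square and sum: Σ |<v, e_j>|^2 = 425/21.
Compute ||v||^2 = v·v = 21.
Deficit = 21 − 425/21 = 16/21 ≥ 0, confirming Bessel's inequality. (The deficit equals ||v − Σ <v,e_j> e_j||^2, the squared distance from v to span{e_j}.)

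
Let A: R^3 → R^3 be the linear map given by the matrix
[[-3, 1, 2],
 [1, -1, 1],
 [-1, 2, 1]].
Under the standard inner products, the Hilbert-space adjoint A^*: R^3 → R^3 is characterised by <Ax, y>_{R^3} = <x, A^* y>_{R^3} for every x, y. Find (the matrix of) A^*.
A^* = A^T =
[[-3, 1, -1],
 [1, -1, 2],
 [2, 1, 1]]

For real matrices with standard dot products, the defining identity <Ax, y> = <x, A^* y> gives (Ax)^T y = x^T (A^*) y, i.e. x^T A^T y = x^T (A^*) y. Since this holds for all x, y, we must have A^* = A^T. Therefore
A^* =
[[-3, 1, -1],
 [1, -1, 2],
 [2, 1, 1]].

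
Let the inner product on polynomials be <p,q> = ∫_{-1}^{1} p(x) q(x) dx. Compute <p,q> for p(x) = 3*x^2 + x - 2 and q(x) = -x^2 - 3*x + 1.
<p,q> = -58/15

Expand the product: p(x)·q(x) = -3*x^4 - 10*x^3 + 2*x^2 + 7*x - 2.
∫_{-1}^{1} of each monomial x^k gives [2/(k+1) if k even, 0 if k odd]. Integrating term-by-term (or equivalently evaluating the antiderivative F(x) = -3*x^5/5 - 5*x^4/2 + 2*x^3/3 + 7*x^2/2 - 2*x at the endpoints):
  F(1) − F(−1) = -14/15 − (44/15) = -58/15.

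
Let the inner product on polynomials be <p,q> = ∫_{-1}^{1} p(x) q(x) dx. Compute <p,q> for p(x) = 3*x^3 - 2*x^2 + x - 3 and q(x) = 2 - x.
<p,q> = -248/15

Expand the product: p(x)·q(x) = -3*x^4 + 8*x^3 - 5*x^2 + 5*x - 6.
∫_{-1}^{1} of each monomial x^k gives [2/(k+1) if k even, 0 if k odd]. Integrating term-by-term (or equivalently evaluating the antiderivative F(x) = -3*x^5/5 + 2*x^4 - 5*x^3/3 + 5*x^2/2 - 6*x at the endpoints):
  F(1) − F(−1) = -113/30 − (383/30) = -248/15.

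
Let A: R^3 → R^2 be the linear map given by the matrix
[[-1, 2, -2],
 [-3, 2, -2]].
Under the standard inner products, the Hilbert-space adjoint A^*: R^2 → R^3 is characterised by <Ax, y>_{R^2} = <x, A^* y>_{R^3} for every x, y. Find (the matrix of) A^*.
A^* = A^T =
[[-1, -3],
 [2, 2],
 [-2, -2]]

For real matrices with standard dot products, the defining identity <Ax, y> = <x, A^* y> gives (Ax)^T y = x^T (A^*) y, i.e. x^T A^T y = x^T (A^*) y. Since this holds for all x, y, we must have A^* = A^T. Therefore
A^* =
[[-1, -3],
 [2, 2],
 [-2, -2]].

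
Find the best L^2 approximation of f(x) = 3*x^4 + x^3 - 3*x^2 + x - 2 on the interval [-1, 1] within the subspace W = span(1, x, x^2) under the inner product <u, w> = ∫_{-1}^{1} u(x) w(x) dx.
g(x) = -3*x^2/7 + 8*x/5 - 79/35

The best approximation g ∈ W is the orthogonal projection of f onto W. Writing g = a_0 + a_1 x + a_2 x^2, the coefficients solve the normal equations G · a = b where
  G_{ij} = <φ_i, φ_j> and b_i = <f, φ_i>, with φ_0 = 1, φ_1 = x, φ_2 = x^2.
G =
  [2, 0, 2/3]
  [0, 2/3, 0]
  [2/3, 0, 2/5],
b = (-24/5, 16/15, -176/105).
Solving gives a_0 = -79/35, a_1 = 8/5, a_2 = -3/7, so
  g(x) = -3*x^2/7 + 8*x/5 - 79/35.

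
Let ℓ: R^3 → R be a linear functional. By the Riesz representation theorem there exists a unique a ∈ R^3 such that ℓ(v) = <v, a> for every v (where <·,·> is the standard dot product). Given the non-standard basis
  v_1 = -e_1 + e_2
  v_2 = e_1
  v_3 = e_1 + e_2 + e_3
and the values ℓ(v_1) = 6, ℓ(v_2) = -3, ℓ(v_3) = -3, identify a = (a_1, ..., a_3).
a = (-3, 3, -3)

Write a = (a_1, ..., a_3) in the standard basis. For each basis vector v_i, ℓ(v_i) = <v_i, a> is a linear equation in the a_j's. Collect the n equations into a matrix system V a = ℓ, where row i of V is v_i (expressed in the standard basis). Since V is invertible (lower-triangular with 1s on the diagonal, up to permutation), solve by back-substitution:
  V =
[[-1, 1, 0],
 [1, 0, 0],
 [1, 1, 1]]
  V a = (6, -3, -3)
Solving gives a = (-3, 3, -3).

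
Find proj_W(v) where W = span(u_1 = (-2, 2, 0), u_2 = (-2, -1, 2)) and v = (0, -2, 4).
proj_W(v) = (-16/17, -50/17, 44/17)

Set up U = [u_1 | ... | u_2] ∈ R^(3×2). The projector onto W = col(U) is P = U (U^T U)^(-1) U^T.
Compute U^T U =
  [8, 2]
  [2, 9],
and U^T v = (-4, 10).
Solve U^T U · c = U^T v for the coefficients: c = (-14/17, 22/17). The projection is proj_W(v) = U c.
Check: (v - proj_W(v)) · u_1 = 0  (should be 0).
Check: (v - proj_W(v)) · u_2 = 0  (should be 0).
Result: proj_W(v) = (-16/17, -50/17, 44/17).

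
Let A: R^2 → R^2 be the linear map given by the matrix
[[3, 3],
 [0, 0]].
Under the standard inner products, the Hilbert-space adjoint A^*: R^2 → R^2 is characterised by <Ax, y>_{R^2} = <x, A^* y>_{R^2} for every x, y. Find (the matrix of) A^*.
A^* = A^T =
[[3, 0],
 [3, 0]]

For real matrices with standard dot products, the defining identity <Ax, y> = <x, A^* y> gives (Ax)^T y = x^T (A^*) y, i.e. x^T A^T y = x^T (A^*) y. Since this holds for all x, y, we must have A^* = A^T. Therefore
A^* =
[[3, 0],
 [3, 0]].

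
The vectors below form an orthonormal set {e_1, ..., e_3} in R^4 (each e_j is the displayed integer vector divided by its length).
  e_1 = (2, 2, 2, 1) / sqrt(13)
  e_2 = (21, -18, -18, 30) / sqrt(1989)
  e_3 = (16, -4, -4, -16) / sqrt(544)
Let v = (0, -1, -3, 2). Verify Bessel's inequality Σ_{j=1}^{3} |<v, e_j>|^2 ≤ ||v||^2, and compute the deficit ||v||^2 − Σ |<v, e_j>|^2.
Σ |<v, e_j>|^2 = 12; ||v||^2 = 14; deficit = 2

Write each e_j = u_j / sqrt(<u_j, u_j>) where u_j is the displayed integer vector. Then <v, e_j> = <v, u_j> / sqrt(<u_j, u_j>), so |<v, e_j>|^2 = <v, u_j>^2 / <u_j, u_j>.
Coefficients: <v, e_1> = -6/sqrt(13), <v, e_2> = 132/sqrt(1989), <v, e_3> = -16/sqrt(544).
Square and sum: Σ |<v, e_j>|^2 = 12.
Compute ||v||^2 = v·v = 14.
Deficit = 14 − 12 = 2 ≥ 0, confirming Bessel's inequality. (The deficit equals ||v − Σ <v,e_j> e_j||^2, the squared distance from v to span{e_j}.)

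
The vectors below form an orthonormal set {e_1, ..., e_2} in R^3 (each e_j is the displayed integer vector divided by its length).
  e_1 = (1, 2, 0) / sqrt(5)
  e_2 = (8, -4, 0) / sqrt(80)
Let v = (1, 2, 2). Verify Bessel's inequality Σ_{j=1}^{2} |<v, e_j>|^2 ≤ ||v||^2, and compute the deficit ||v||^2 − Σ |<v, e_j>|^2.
Σ |<v, e_j>|^2 = 5; ||v||^2 = 9; deficit = 4

Write each e_j = u_j / sqrt(<u_j, u_j>) where u_j is the displayed integer vector. Then <v, e_j> = <v, u_j> / sqrt(<u_j, u_j>), so |<v, e_j>|^2 = <v, u_j>^2 / <u_j, u_j>.
Coefficients: <v, e_1> = 5/sqrt(5), <v, e_2> = 0/sqrt(80).
Square and sum: Σ |<v, e_j>|^2 = 5.
Compute ||v||^2 = v·v = 9.
Deficit = 9 − 5 = 4 ≥ 0, confirming Bessel's inequality. (The deficit equals ||v − Σ <v,e_j> e_j||^2, the squared distance from v to span{e_j}.)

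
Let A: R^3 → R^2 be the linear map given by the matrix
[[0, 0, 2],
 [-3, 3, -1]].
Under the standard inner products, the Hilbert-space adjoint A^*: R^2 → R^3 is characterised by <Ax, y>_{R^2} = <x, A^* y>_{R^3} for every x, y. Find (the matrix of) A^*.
A^* = A^T =
[[0, -3],
 [0, 3],
 [2, -1]]

For real matrices with standard dot products, the defining identity <Ax, y> = <x, A^* y> gives (Ax)^T y = x^T (A^*) y, i.e. x^T A^T y = x^T (A^*) y. Since this holds for all x, y, we must have A^* = A^T. Therefore
A^* =
[[0, -3],
 [0, 3],
 [2, -1]].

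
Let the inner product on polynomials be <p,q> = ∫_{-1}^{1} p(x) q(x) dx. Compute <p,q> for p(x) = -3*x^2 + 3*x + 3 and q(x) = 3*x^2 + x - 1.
<p,q> = 2/5

Expand the product: p(x)·q(x) = -9*x^4 + 6*x^3 + 15*x^2 - 3.
∫_{-1}^{1} of each monomial x^k gives [2/(k+1) if k even, 0 if k odd]. Integrating term-by-term (or equivalently evaluating the antiderivative F(x) = -9*x^5/5 + 3*x^4/2 + 5*x^3 - 3*x at the endpoints):
  F(1) − F(−1) = 17/10 − (13/10) = 2/5.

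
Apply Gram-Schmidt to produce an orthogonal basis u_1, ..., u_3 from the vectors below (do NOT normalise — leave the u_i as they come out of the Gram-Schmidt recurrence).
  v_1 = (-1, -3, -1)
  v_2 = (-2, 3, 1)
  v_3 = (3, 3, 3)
Orthogonal basis:
  u_1 = (-1, -3, -1)
  u_2 = (-30/11, 9/11, 3/11)
  u_3 = (0, -3/5, 9/5)

Apply the Gram-Schmidt recurrence
  u_1 = v_1
  u_i = v_i − Σ_{j<i} ((v_i · u_j) / (u_j · u_j)) · u_j.

Step by step this gives:
  u_1 = (-1, -3, -1)
  u_2 = (-30/11, 9/11, 3/11)
  u_3 = (0, -3/5, 9/5)

Orthogonality check:
  u_2 · u_1 = 0 (should be 0)
  u_3 · u_1 = 0 (should be 0)
  u_3 · u_2 = 0 (should be 0)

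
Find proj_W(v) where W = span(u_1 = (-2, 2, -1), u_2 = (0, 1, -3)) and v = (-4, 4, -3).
proj_W(v) = (-50/13, 272/65, -191/65)

Set up U = [u_1 | ... | u_2] ∈ R^(3×2). The projector onto W = col(U) is P = U (U^T U)^(-1) U^T.
Compute U^T U =
  [9, 5]
  [5, 10],
and U^T v = (19, 13).
Solve U^T U · c = U^T v for the coefficients: c = (25/13, 22/65). The projection is proj_W(v) = U c.
Check: (v - proj_W(v)) · u_1 = 0  (should be 0).
Check: (v - proj_W(v)) · u_2 = 0  (should be 0).
Result: proj_W(v) = (-50/13, 272/65, -191/65).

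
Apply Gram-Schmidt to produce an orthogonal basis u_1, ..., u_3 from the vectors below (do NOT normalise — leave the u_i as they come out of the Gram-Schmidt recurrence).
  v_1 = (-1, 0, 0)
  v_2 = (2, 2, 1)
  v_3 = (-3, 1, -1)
Orthogonal basis:
  u_1 = (-1, 0, 0)
  u_2 = (0, 2, 1)
  u_3 = (0, 3/5, -6/5)

Apply the Gram-Schmidt recurrence
  u_1 = v_1
  u_i = v_i − Σ_{j<i} ((v_i · u_j) / (u_j · u_j)) · u_j.

Step by step this gives:
  u_1 = (-1, 0, 0)
  u_2 = (0, 2, 1)
  u_3 = (0, 3/5, -6/5)

Orthogonality check:
  u_2 · u_1 = 0 (should be 0)
  u_3 · u_1 = 0 (should be 0)
  u_3 · u_2 = 0 (should be 0)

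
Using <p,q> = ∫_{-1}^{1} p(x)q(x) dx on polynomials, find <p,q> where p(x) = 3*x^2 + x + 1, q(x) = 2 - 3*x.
<p,q> = 6

Expand the product: p(x)·q(x) = -9*x^3 + 3*x^2 - x + 2.
∫_{-1}^{1} of each monomial x^k gives [2/(k+1) if k even, 0 if k odd]. Integrating term-by-term (or equivalently evaluating the antiderivative F(x) = -9*x^4/4 + x^3 - x^2/2 + 2*x at the endpoints):
  F(1) − F(−1) = 1/4 − (-23/4) = 6.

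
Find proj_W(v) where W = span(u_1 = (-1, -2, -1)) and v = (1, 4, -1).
proj_W(v) = (4/3, 8/3, 4/3)

Set up U = [u_1 | ... | u_1] ∈ R^(3×1). The projector onto W = col(U) is P = U (U^T U)^(-1) U^T.
Compute U^T U =
  [6],
and U^T v = (-8).
Solve U^T U · c = U^T v for the coefficients: c = (-4/3). The projection is proj_W(v) = U c.
Check: (v - proj_W(v)) · u_1 = 0  (should be 0).
Result: proj_W(v) = (4/3, 8/3, 4/3).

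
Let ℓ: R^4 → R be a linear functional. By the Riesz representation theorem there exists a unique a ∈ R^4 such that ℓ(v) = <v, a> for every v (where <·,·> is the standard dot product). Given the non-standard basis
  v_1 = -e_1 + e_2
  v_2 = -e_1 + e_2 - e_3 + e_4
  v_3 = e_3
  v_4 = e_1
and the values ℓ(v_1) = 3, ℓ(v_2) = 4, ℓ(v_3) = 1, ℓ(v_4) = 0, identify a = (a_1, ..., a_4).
a = (0, 3, 1, 2)

Write a = (a_1, ..., a_4) in the standard basis. For each basis vector v_i, ℓ(v_i) = <v_i, a> is a linear equation in the a_j's. Collect the n equations into a matrix system V a = ℓ, where row i of V is v_i (expressed in the standard basis). Since V is invertible (lower-triangular with 1s on the diagonal, up to permutation), solve by back-substitution:
  V =
[[-1, 1, 0, 0],
 [-1, 1, -1, 1],
 [0, 0, 1, 0],
 [1, 0, 0, 0]]
  V a = (3, 4, 1, 0)
Solving gives a = (0, 3, 1, 2).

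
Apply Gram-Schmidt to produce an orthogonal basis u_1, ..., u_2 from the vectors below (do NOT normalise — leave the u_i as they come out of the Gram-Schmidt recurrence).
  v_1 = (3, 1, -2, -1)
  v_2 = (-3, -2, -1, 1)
Orthogonal basis:
  u_1 = (3, 1, -2, -1)
  u_2 = (-1, -4/3, -7/3, 1/3)

Apply the Gram-Schmidt recurrence
  u_1 = v_1
  u_i = v_i − Σ_{j<i} ((v_i · u_j) / (u_j · u_j)) · u_j.

Step by step this gives:
  u_1 = (3, 1, -2, -1)
  u_2 = (-1, -4/3, -7/3, 1/3)

Orthogonality check:
  u_2 · u_1 = 0 (should be 0)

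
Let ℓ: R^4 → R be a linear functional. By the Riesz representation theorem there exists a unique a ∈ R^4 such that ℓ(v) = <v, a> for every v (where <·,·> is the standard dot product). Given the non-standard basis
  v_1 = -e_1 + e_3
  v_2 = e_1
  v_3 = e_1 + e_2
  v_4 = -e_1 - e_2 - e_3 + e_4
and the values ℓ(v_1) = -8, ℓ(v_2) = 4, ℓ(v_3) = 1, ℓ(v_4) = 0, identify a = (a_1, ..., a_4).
a = (4, -3, -4, -3)

Write a = (a_1, ..., a_4) in the standard basis. For each basis vector v_i, ℓ(v_i) = <v_i, a> is a linear equation in the a_j's. Collect the n equations into a matrix system V a = ℓ, where row i of V is v_i (expressed in the standard basis). Since V is invertible (lower-triangular with 1s on the diagonal, up to permutation), solve by back-substitution:
  V =
[[-1, 0, 1, 0],
 [1, 0, 0, 0],
 [1, 1, 0, 0],
 [-1, -1, -1, 1]]
  V a = (-8, 4, 1, 0)
Solving gives a = (4, -3, -4, -3).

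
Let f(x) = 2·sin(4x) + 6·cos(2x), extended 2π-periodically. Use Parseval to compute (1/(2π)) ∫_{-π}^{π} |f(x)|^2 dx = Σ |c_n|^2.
Σ |c_n|^2 = 20

Expand |f|^2 and use orthogonality of {sin(nx), cos(mx)} on [-π, π]:
  ∫_{-π}^{π} sin(nx)^2 dx = π, ∫ cos(mx)^2 dx = π, and cross terms integrate to 0.
So ∫_{-π}^{π} f(x)^2 dx = 2^2 · π + 6^2 · π = (4 + 36)π.
Divide by 2π: (4 + 36)/2 = 20.
By Parseval, this equals Σ |c_n|^2.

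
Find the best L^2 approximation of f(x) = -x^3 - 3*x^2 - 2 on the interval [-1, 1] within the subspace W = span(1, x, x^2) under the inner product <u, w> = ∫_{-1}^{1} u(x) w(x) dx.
g(x) = -3*x^2 - 3*x/5 - 2

The best approximation g ∈ W is the orthogonal projection of f onto W. Writing g = a_0 + a_1 x + a_2 x^2, the coefficients solve the normal equations G · a = b where
  G_{ij} = <φ_i, φ_j> and b_i = <f, φ_i>, with φ_0 = 1, φ_1 = x, φ_2 = x^2.
G =
  [2, 0, 2/3]
  [0, 2/3, 0]
  [2/3, 0, 2/5],
b = (-6, -2/5, -38/15).
Solving gives a_0 = -2, a_1 = -3/5, a_2 = -3, so
  g(x) = -3*x^2 - 3*x/5 - 2.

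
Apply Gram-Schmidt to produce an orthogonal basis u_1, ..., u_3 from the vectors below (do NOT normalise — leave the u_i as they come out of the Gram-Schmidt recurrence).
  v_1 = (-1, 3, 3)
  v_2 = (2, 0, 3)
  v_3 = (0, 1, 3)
Orthogonal basis:
  u_1 = (-1, 3, 3)
  u_2 = (45/19, -21/19, 36/19)
  u_3 = (-9/22, -9/22, 3/11)

Apply the Gram-Schmidt recurrence
  u_1 = v_1
  u_i = v_i − Σ_{j<i} ((v_i · u_j) / (u_j · u_j)) · u_j.

Step by step this gives:
  u_1 = (-1, 3, 3)
  u_2 = (45/19, -21/19, 36/19)
  u_3 = (-9/22, -9/22, 3/11)

Orthogonality check:
  u_2 · u_1 = 0 (should be 0)
  u_3 · u_1 = 0 (should be 0)
  u_3 · u_2 = 0 (should be 0)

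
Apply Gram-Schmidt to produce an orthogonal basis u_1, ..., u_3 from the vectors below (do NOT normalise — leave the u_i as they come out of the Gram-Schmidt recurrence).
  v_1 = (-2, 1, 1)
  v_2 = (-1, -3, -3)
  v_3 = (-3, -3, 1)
Orthogonal basis:
  u_1 = (-2, 1, 1)
  u_2 = (-7/3, -7/3, -7/3)
  u_3 = (0, -2, 2)

Apply the Gram-Schmidt recurrence
  u_1 = v_1
  u_i = v_i − Σ_{j<i} ((v_i · u_j) / (u_j · u_j)) · u_j.

Step by step this gives:
  u_1 = (-2, 1, 1)
  u_2 = (-7/3, -7/3, -7/3)
  u_3 = (0, -2, 2)

Orthogonality check:
  u_2 · u_1 = 0 (should be 0)
  u_3 · u_1 = 0 (should be 0)
  u_3 · u_2 = 0 (should be 0)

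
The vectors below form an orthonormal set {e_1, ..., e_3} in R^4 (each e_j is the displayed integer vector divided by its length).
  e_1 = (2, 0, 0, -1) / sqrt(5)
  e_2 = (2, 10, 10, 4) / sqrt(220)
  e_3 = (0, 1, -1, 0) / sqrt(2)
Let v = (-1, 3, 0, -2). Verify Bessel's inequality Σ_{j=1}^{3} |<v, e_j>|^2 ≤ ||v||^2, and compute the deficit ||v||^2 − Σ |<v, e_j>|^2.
Σ |<v, e_j>|^2 = 139/22; ||v||^2 = 14; deficit = 169/22

Write each e_j = u_j / sqrt(<u_j, u_j>) where u_j is the displayed integer vector. Then <v, e_j> = <v, u_j> / sqrt(<u_j, u_j>), so |<v, e_j>|^2 = <v, u_j>^2 / <u_j, u_j>.
Coefficients: <v, e_1> = 0/sqrt(5), <v, e_2> = 20/sqrt(220), <v, e_3> = 3/sqrt(2).
Square and sum: Σ |<v, e_j>|^2 = 139/22.
Compute ||v||^2 = v·v = 14.
Deficit = 14 − 139/22 = 169/22 ≥ 0, confirming Bessel's inequality. (The deficit equals ||v − Σ <v,e_j> e_j||^2, the squared distance from v to span{e_j}.)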